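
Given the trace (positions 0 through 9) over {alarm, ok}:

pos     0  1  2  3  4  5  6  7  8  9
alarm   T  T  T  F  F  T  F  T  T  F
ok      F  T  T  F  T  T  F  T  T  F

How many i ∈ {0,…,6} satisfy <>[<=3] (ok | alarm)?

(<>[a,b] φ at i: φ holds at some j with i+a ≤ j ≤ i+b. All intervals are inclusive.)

Evaluate at each i in [0,6]:
  i=0: ✓ (witness j=0)
  i=1: ✓ (witness j=1)
  i=2: ✓ (witness j=2)
  i=3: ✓ (witness j=4)
  i=4: ✓ (witness j=4)
  i=5: ✓ (witness j=5)
  i=6: ✓ (witness j=7)
Positions where it holds: {0, 1, 2, 3, 4, 5, 6} → 7.

7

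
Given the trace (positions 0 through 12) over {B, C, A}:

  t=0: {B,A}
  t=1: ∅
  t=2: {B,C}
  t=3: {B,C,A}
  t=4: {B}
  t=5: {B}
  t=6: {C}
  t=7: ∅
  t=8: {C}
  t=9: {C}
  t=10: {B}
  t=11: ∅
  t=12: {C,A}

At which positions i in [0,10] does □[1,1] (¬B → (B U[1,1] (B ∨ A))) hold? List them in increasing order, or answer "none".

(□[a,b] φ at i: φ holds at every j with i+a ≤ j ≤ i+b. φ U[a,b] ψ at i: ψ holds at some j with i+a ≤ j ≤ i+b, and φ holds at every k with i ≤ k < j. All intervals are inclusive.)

1, 2, 3, 4, 9

Evaluate at each i in [0,10]:
  i=0: ✗ (fails at j=1)
  i=1: ✓ (all of [2,2])
  i=2: ✓ (all of [3,3])
  i=3: ✓ (all of [4,4])
  i=4: ✓ (all of [5,5])
  i=5: ✗ (fails at j=6)
  i=6: ✗ (fails at j=7)
  i=7: ✗ (fails at j=8)
  i=8: ✗ (fails at j=9)
  i=9: ✓ (all of [10,10])
  i=10: ✗ (fails at j=11)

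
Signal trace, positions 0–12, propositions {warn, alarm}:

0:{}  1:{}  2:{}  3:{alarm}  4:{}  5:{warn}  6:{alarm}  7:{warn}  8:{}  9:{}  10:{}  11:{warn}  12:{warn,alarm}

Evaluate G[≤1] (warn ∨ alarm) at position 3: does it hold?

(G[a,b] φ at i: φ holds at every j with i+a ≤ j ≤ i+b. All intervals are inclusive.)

False

Check (warn ∨ alarm) at every j in [3,4]:
  j=3: true
  j=4: false
Fails at j=4 → formula fails.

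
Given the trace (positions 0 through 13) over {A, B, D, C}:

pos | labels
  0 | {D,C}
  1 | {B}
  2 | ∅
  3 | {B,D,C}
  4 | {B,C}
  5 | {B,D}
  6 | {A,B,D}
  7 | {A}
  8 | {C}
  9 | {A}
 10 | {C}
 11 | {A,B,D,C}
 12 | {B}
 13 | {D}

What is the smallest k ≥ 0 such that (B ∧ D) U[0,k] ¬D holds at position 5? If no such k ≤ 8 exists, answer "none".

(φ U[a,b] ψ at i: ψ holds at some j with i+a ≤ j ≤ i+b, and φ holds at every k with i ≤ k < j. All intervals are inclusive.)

Need earliest j ≥ 5 with ¬D, and (B ∧ D) at every k in [5,j-1].
  j=5: rhs fails.
  j=6: rhs fails.
  j=7: rhs holds; lhs holds on [5,6]. k = 2.

2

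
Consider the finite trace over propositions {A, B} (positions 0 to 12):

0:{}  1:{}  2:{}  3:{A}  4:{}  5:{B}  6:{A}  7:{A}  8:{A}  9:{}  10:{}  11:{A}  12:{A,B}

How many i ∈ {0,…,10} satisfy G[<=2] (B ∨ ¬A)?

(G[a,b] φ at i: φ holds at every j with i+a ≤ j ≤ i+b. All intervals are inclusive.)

1

Evaluate at each i in [0,10]:
  i=0: ✓ (all of [0,2])
  i=1: ✗ (fails at j=3)
  i=2: ✗ (fails at j=3)
  i=3: ✗ (fails at j=3)
  i=4: ✗ (fails at j=6)
  i=5: ✗ (fails at j=6)
  i=6: ✗ (fails at j=6)
  i=7: ✗ (fails at j=7)
  i=8: ✗ (fails at j=8)
  i=9: ✗ (fails at j=11)
  i=10: ✗ (fails at j=11)
Positions where it holds: {0} → 1.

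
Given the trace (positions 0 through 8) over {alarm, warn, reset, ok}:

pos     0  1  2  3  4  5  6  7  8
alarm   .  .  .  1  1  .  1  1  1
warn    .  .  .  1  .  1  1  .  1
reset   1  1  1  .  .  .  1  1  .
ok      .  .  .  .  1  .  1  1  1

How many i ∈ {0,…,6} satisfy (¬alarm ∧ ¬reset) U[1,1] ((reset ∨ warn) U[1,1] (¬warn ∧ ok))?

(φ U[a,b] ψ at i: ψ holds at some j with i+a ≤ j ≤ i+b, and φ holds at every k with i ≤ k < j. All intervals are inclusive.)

Evaluate at each i in [0,6]:
  i=0: ✗ (no rhs in [1,1])
  i=1: ✗ (no rhs in [2,2])
  i=2: ✗ (lhs fails at k=2 before rhs at j=3)
  i=3: ✗ (no rhs in [4,4])
  i=4: ✗ (no rhs in [5,5])
  i=5: ✓ (rhs at j=6; lhs holds on [5,5])
  i=6: ✗ (no rhs in [7,7])
Positions where it holds: {5} → 1.

1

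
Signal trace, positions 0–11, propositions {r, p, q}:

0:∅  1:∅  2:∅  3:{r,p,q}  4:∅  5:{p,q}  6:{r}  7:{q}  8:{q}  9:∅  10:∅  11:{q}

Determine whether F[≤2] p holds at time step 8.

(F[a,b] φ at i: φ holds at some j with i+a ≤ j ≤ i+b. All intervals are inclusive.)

Does not hold

Check p at each j in [8,10]:
  j=8: false
  j=9: false
  j=10: false
No position in the window satisfies it → formula fails.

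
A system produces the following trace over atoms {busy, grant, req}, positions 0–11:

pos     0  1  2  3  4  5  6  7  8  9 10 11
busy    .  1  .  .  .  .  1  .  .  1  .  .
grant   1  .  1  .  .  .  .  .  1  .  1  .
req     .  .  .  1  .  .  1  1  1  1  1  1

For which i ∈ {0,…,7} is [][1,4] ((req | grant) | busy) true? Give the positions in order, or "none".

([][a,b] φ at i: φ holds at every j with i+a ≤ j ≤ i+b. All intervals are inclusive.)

5, 6, 7

Evaluate at each i in [0,7]:
  i=0: ✗ (fails at j=4)
  i=1: ✗ (fails at j=4)
  i=2: ✗ (fails at j=4)
  i=3: ✗ (fails at j=4)
  i=4: ✗ (fails at j=5)
  i=5: ✓ (all of [6,9])
  i=6: ✓ (all of [7,10])
  i=7: ✓ (all of [8,11])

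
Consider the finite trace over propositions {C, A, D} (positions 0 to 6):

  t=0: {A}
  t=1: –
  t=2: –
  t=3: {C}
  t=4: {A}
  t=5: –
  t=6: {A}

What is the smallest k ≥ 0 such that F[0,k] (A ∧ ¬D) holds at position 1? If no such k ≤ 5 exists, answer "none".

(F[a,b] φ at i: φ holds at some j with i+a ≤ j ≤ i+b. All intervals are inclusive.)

Scan j = 1,2,… for (A ∧ ¬D):
  j=1: fails
  j=2: fails
  j=3: fails
  j=4: holds
First hit at j=4, so smallest k = 4-1 = 3.

3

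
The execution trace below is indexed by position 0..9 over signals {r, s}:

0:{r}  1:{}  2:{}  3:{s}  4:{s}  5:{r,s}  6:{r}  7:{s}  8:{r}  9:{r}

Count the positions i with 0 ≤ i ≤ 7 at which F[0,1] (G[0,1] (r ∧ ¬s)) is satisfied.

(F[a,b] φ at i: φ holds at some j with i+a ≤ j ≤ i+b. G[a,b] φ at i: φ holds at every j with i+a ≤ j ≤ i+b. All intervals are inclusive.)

1

Evaluate at each i in [0,7]:
  i=0: ✗ (none in [0,1])
  i=1: ✗ (none in [1,2])
  i=2: ✗ (none in [2,3])
  i=3: ✗ (none in [3,4])
  i=4: ✗ (none in [4,5])
  i=5: ✗ (none in [5,6])
  i=6: ✗ (none in [6,7])
  i=7: ✓ (witness j=8)
Positions where it holds: {7} → 1.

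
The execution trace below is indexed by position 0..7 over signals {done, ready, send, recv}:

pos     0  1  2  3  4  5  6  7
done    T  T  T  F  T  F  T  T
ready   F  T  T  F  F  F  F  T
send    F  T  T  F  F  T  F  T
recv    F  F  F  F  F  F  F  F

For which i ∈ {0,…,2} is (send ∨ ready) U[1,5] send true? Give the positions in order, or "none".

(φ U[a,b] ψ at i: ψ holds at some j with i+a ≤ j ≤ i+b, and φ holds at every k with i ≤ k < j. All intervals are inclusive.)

Evaluate at each i in [0,2]:
  i=0: ✗ (lhs fails at k=0 before rhs at j=1)
  i=1: ✓ (rhs at j=2; lhs holds on [1,1])
  i=2: ✗ (lhs fails at k=3 before rhs at j=5)

1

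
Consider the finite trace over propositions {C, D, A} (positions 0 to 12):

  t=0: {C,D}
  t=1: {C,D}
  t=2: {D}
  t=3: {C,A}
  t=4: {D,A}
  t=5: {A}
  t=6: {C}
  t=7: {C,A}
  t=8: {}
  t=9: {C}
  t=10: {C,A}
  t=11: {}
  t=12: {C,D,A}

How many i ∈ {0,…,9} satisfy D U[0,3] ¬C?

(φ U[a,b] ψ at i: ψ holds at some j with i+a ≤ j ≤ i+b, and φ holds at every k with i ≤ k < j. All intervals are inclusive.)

Evaluate at each i in [0,9]:
  i=0: ✓ (rhs at j=2; lhs holds on [0,1])
  i=1: ✓ (rhs at j=2; lhs holds on [1,1])
  i=2: ✓ (rhs at j=2)
  i=3: ✗ (lhs fails at k=3 before rhs at j=4)
  i=4: ✓ (rhs at j=4)
  i=5: ✓ (rhs at j=5)
  i=6: ✗ (lhs fails at k=6 before rhs at j=8)
  i=7: ✗ (lhs fails at k=7 before rhs at j=8)
  i=8: ✓ (rhs at j=8)
  i=9: ✗ (lhs fails at k=9 before rhs at j=11)
Positions where it holds: {0, 1, 2, 4, 5, 8} → 6.

6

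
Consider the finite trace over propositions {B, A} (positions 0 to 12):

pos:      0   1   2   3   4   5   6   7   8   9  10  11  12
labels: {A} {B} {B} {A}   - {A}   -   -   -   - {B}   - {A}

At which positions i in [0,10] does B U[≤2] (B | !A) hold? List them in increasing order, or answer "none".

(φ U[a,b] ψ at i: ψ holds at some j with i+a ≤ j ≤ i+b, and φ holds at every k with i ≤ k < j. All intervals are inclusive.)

Evaluate at each i in [0,10]:
  i=0: ✗ (lhs fails at k=0 before rhs at j=1)
  i=1: ✓ (rhs at j=1)
  i=2: ✓ (rhs at j=2)
  i=3: ✗ (lhs fails at k=3 before rhs at j=4)
  i=4: ✓ (rhs at j=4)
  i=5: ✗ (lhs fails at k=5 before rhs at j=6)
  i=6: ✓ (rhs at j=6)
  i=7: ✓ (rhs at j=7)
  i=8: ✓ (rhs at j=8)
  i=9: ✓ (rhs at j=9)
  i=10: ✓ (rhs at j=10)

1, 2, 4, 6, 7, 8, 9, 10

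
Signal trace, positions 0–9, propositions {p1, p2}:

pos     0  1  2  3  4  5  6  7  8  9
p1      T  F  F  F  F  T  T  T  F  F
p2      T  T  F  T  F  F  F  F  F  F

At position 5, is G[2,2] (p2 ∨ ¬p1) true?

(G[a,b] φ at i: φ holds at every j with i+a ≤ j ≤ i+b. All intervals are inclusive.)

Check (p2 ∨ ¬p1) at every j in [7,7]:
  j=7: false
Fails at j=7 → formula fails.

Does not hold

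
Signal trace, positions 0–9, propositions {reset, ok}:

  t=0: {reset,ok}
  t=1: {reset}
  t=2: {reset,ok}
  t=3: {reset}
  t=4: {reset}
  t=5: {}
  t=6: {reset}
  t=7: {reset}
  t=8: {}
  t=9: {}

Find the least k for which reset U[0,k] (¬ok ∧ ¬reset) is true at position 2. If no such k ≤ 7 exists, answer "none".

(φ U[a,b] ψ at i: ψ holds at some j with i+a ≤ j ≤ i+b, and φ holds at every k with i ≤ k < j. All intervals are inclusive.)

3

Need earliest j ≥ 2 with (¬ok ∧ ¬reset), and reset at every k in [2,j-1].
  j=2: rhs fails.
  j=3: rhs fails.
  j=4: rhs fails.
  j=5: rhs holds; lhs holds on [2,4]. k = 3.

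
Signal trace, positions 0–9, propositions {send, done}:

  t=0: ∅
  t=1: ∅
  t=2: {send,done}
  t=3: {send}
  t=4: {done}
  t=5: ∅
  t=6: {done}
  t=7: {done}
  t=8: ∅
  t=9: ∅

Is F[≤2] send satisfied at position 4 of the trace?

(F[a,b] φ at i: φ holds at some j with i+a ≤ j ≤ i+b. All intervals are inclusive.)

Check send at each j in [4,6]:
  j=4: false
  j=5: false
  j=6: false
No position in the window satisfies it → formula fails.

Does not hold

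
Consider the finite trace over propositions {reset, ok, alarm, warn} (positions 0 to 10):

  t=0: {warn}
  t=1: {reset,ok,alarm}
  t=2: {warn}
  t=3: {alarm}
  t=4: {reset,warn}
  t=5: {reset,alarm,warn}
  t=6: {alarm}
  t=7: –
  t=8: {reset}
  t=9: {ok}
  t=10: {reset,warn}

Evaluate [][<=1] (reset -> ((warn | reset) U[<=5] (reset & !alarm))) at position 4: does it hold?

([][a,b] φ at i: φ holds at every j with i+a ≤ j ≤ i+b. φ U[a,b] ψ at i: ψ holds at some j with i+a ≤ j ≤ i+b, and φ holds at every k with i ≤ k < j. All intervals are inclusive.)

Check (reset -> ((warn | reset) U[<=5] (reset & !alarm))) at every j in [4,5]:
  j=4: antecedent true; consequent holds → ✓
  j=5: antecedent true; consequent fails → ✗
Fails at j=5 → formula fails.

No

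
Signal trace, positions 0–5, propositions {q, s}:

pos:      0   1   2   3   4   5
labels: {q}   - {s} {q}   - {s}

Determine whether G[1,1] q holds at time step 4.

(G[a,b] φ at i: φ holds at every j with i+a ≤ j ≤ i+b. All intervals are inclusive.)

Check q at every j in [5,5]:
  j=5: false
Fails at j=5 → formula fails.

No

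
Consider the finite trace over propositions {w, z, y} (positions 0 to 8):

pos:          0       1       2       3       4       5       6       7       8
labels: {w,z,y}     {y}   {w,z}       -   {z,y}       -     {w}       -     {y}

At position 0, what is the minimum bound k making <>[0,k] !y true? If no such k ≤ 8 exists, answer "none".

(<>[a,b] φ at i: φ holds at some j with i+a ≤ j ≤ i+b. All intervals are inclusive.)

Scan j = 0,1,… for !y:
  j=0: fails
  j=1: fails
  j=2: holds
First hit at j=2, so smallest k = 2-0 = 2.

2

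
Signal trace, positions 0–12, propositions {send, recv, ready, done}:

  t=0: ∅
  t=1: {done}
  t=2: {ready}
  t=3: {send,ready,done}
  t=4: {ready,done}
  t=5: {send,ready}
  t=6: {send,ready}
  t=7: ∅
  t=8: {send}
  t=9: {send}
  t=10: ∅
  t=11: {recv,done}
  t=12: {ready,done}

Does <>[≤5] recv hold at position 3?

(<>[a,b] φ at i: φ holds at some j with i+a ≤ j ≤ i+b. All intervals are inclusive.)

Check recv at each j in [3,8]:
  j=3: false
  j=4: false
  j=5: false
  j=6: false
  j=7: false
  j=8: false
No position in the window satisfies it → formula fails.

Does not hold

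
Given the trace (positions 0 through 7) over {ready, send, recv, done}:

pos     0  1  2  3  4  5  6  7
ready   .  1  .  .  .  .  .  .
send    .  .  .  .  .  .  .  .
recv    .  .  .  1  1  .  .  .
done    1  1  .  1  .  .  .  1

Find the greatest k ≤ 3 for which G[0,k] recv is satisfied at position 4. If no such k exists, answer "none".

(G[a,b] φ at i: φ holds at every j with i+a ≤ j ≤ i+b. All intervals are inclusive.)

0

recv must hold from j=4 onward; find where it first fails.
  j=4: holds
  j=5: fails
Holds on [4,4], so largest k = 0.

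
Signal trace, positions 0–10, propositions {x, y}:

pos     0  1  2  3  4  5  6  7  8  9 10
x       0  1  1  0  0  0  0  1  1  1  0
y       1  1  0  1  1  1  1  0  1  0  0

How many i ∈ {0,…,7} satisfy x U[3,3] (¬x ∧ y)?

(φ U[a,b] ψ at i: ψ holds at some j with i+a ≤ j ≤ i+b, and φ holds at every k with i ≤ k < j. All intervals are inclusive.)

0

Evaluate at each i in [0,7]:
  i=0: ✗ (lhs fails at k=0 before rhs at j=3)
  i=1: ✗ (lhs fails at k=3 before rhs at j=4)
  i=2: ✗ (lhs fails at k=3 before rhs at j=5)
  i=3: ✗ (lhs fails at k=3 before rhs at j=6)
  i=4: ✗ (no rhs in [7,7])
  i=5: ✗ (no rhs in [8,8])
  i=6: ✗ (no rhs in [9,9])
  i=7: ✗ (no rhs in [10,10])
Positions where it holds: {} → 0.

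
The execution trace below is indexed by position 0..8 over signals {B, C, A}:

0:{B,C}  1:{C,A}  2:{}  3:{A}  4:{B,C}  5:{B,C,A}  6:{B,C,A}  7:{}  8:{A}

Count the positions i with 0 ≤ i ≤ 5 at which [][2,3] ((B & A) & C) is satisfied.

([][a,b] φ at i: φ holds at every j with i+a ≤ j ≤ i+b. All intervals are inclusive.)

1

Evaluate at each i in [0,5]:
  i=0: ✗ (fails at j=2)
  i=1: ✗ (fails at j=3)
  i=2: ✗ (fails at j=4)
  i=3: ✓ (all of [5,6])
  i=4: ✗ (fails at j=7)
  i=5: ✗ (fails at j=7)
Positions where it holds: {3} → 1.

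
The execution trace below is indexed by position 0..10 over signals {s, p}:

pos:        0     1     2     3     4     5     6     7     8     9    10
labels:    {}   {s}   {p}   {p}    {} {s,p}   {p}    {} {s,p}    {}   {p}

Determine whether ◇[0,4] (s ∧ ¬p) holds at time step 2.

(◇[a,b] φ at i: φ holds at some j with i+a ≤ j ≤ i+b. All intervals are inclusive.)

No

Check (s ∧ ¬p) at each j in [2,6]:
  j=2: false
  j=3: false
  j=4: false
  j=5: false
  j=6: false
No position in the window satisfies it → formula fails.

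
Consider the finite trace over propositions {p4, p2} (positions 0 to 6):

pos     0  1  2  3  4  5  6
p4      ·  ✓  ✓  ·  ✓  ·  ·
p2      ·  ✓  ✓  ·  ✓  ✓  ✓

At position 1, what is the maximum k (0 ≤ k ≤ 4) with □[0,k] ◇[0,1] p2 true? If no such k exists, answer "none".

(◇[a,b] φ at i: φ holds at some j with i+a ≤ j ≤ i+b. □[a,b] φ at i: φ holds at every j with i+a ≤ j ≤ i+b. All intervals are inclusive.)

◇[0,1] p2 must hold from j=1 onward; find where it first fails.
  j=1: holds
  j=2: holds
  j=3: holds
  j=4: holds
  j=5: holds
Holds through j=5; largest k = 4.

4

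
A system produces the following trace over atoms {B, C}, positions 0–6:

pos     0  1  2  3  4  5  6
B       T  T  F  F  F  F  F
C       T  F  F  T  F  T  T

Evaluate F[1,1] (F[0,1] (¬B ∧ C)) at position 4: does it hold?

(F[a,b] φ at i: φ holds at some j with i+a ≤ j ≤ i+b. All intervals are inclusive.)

Check F[0,1] (¬B ∧ C) at each j in [5,5]:
  j=5: holds (witness at 5)
Found at j=5 → formula holds.

True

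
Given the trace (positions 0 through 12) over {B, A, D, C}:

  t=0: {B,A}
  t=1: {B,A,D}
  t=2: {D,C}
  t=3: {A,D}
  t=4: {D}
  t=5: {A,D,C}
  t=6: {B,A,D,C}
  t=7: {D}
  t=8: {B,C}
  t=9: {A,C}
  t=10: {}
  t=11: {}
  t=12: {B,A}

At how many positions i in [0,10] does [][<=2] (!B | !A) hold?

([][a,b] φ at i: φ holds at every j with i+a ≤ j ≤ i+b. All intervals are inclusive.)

5

Evaluate at each i in [0,10]:
  i=0: ✗ (fails at j=0)
  i=1: ✗ (fails at j=1)
  i=2: ✓ (all of [2,4])
  i=3: ✓ (all of [3,5])
  i=4: ✗ (fails at j=6)
  i=5: ✗ (fails at j=6)
  i=6: ✗ (fails at j=6)
  i=7: ✓ (all of [7,9])
  i=8: ✓ (all of [8,10])
  i=9: ✓ (all of [9,11])
  i=10: ✗ (fails at j=12)
Positions where it holds: {2, 3, 7, 8, 9} → 5.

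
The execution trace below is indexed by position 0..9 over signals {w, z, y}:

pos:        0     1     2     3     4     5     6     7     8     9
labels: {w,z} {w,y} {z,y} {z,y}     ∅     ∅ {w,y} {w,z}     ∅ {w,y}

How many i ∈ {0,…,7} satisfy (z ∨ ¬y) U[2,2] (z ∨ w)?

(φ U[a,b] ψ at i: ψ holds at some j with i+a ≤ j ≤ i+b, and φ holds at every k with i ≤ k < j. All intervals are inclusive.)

2

Evaluate at each i in [0,7]:
  i=0: ✗ (lhs fails at k=1 before rhs at j=2)
  i=1: ✗ (lhs fails at k=1 before rhs at j=3)
  i=2: ✗ (no rhs in [4,4])
  i=3: ✗ (no rhs in [5,5])
  i=4: ✓ (rhs at j=6; lhs holds on [4,5])
  i=5: ✗ (lhs fails at k=6 before rhs at j=7)
  i=6: ✗ (no rhs in [8,8])
  i=7: ✓ (rhs at j=9; lhs holds on [7,8])
Positions where it holds: {4, 7} → 2.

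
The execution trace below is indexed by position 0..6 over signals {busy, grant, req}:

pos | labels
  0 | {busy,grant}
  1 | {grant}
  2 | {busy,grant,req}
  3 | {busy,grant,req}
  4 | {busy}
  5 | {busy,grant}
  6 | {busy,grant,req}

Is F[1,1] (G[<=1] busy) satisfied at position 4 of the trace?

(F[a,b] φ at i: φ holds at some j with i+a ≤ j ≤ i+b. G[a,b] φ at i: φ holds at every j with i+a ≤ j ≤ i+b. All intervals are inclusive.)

Check G[<=1] busy at each j in [5,5]:
  j=5: holds on [5,6]
Found at j=5 → formula holds.

True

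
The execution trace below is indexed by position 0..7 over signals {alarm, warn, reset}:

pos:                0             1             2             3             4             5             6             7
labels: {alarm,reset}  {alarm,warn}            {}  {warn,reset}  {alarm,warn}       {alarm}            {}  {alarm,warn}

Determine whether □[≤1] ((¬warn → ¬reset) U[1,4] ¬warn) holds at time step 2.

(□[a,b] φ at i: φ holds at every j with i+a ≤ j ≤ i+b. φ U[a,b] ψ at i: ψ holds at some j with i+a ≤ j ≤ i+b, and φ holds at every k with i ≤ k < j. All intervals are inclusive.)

Check ((¬warn → ¬reset) U[1,4] ¬warn) at every j in [2,3]:
  j=2: holds
  j=3: holds
All positions satisfy it → formula holds.

True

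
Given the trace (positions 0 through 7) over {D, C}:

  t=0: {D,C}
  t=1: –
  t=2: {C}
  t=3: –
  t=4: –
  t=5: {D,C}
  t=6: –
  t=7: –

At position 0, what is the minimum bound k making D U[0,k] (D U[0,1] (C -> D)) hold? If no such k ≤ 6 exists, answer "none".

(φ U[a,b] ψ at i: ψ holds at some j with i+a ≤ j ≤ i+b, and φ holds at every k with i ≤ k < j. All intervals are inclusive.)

0

Need earliest j ≥ 0 with (D U[0,1] (C -> D)), and D at every k in [0,j-1].
  j=0: rhs holds (empty prefix). k = 0.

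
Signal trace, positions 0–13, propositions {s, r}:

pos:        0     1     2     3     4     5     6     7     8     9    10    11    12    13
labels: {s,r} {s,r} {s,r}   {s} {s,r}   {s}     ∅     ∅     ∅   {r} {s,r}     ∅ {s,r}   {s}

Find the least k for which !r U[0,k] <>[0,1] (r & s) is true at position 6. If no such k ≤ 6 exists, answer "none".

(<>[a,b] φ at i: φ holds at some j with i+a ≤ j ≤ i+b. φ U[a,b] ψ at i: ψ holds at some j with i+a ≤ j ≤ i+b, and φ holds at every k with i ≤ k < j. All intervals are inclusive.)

Need earliest j ≥ 6 with <>[0,1] (r & s), and !r at every k in [6,j-1].
  j=6: rhs fails.
  j=7: rhs fails.
  j=8: rhs fails.
  j=9: rhs holds; lhs holds on [6,8]. k = 3.

3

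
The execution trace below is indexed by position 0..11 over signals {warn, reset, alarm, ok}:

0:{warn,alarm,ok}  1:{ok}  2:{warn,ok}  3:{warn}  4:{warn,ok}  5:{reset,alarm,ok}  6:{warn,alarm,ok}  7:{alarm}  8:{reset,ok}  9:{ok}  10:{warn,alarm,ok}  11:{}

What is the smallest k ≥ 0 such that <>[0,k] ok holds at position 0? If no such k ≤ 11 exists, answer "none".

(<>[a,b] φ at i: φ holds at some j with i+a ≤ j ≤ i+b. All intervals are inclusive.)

Scan j = 0,1,… for ok:
  j=0: holds
First hit at j=0, so smallest k = 0-0 = 0.

0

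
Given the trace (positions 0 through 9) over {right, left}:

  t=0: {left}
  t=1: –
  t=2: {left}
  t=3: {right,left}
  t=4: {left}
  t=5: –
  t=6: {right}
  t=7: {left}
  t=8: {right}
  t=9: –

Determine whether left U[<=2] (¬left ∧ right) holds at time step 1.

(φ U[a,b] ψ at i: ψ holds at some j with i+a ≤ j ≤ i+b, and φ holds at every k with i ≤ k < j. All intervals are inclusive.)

Does not hold

Need some j in [1,3] with (¬left ∧ right), and left at every k in [1,j-1].
  j=1: (¬left ∧ right) false.
  j=2: (¬left ∧ right) false.
  j=3: (¬left ∧ right) false.
No j in the window works → until fails.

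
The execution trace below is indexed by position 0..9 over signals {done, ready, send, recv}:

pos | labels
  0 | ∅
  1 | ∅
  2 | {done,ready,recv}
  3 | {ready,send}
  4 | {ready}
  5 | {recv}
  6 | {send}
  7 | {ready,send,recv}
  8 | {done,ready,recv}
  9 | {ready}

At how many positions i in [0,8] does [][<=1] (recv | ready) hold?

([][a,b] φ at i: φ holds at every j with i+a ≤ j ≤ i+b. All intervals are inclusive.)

5

Evaluate at each i in [0,8]:
  i=0: ✗ (fails at j=0)
  i=1: ✗ (fails at j=1)
  i=2: ✓ (all of [2,3])
  i=3: ✓ (all of [3,4])
  i=4: ✓ (all of [4,5])
  i=5: ✗ (fails at j=6)
  i=6: ✗ (fails at j=6)
  i=7: ✓ (all of [7,8])
  i=8: ✓ (all of [8,9])
Positions where it holds: {2, 3, 4, 7, 8} → 5.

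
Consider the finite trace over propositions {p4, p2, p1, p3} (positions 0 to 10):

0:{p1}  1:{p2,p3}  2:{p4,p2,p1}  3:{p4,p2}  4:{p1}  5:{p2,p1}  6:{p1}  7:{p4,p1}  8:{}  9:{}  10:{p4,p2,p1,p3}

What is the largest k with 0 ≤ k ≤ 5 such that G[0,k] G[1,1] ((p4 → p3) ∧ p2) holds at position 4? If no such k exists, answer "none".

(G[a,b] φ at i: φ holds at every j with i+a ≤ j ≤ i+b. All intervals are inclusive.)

G[1,1] ((p4 → p3) ∧ p2) must hold from j=4 onward; find where it first fails.
  j=4: holds
  j=5: fails
Holds on [4,4], so largest k = 0.

0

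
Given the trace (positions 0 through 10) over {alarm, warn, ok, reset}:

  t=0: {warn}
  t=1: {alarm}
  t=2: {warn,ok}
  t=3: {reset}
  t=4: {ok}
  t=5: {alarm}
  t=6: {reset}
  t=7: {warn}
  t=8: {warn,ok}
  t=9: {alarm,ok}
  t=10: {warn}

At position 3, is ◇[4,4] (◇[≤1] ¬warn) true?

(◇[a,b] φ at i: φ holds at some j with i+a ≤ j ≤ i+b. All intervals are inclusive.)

Check ◇[≤1] ¬warn at each j in [7,7]:
  j=7: fails (none in [7,8])
No position in the window satisfies it → formula fails.

False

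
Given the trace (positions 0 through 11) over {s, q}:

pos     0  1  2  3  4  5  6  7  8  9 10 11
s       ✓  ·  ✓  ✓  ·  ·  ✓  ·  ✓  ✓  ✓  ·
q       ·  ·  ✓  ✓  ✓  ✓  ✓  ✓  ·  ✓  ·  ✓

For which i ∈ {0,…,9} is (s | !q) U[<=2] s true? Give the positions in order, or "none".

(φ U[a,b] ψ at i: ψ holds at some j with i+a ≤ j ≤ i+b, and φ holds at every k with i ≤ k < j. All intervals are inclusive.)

0, 1, 2, 3, 6, 8, 9

Evaluate at each i in [0,9]:
  i=0: ✓ (rhs at j=0)
  i=1: ✓ (rhs at j=2; lhs holds on [1,1])
  i=2: ✓ (rhs at j=2)
  i=3: ✓ (rhs at j=3)
  i=4: ✗ (lhs fails at k=4 before rhs at j=6)
  i=5: ✗ (lhs fails at k=5 before rhs at j=6)
  i=6: ✓ (rhs at j=6)
  i=7: ✗ (lhs fails at k=7 before rhs at j=8)
  i=8: ✓ (rhs at j=8)
  i=9: ✓ (rhs at j=9)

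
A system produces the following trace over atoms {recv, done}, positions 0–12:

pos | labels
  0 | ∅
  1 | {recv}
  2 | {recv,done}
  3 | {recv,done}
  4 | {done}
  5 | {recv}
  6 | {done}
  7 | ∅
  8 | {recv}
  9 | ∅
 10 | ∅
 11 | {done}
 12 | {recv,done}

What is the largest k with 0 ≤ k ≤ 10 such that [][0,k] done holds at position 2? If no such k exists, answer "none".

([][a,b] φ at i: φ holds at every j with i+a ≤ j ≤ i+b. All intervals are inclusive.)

2

done must hold from j=2 onward; find where it first fails.
  j=2: holds
  j=3: holds
  j=4: holds
  j=5: fails
Holds on [2,4], so largest k = 2.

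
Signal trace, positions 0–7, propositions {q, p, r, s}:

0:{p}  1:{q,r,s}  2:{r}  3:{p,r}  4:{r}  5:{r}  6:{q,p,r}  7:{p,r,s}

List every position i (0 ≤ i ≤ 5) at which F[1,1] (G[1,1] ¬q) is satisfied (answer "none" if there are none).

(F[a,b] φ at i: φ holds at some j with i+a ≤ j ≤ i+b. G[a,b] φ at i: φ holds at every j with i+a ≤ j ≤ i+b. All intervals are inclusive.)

0, 1, 2, 3, 5

Evaluate at each i in [0,5]:
  i=0: ✓ (witness j=1)
  i=1: ✓ (witness j=2)
  i=2: ✓ (witness j=3)
  i=3: ✓ (witness j=4)
  i=4: ✗ (none in [5,5])
  i=5: ✓ (witness j=6)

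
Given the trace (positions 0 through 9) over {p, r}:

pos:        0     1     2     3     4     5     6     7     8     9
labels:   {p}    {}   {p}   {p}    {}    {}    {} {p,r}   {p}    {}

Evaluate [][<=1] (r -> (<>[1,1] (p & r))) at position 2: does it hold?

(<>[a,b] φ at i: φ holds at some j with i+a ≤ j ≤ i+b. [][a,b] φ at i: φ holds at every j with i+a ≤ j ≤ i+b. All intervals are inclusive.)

Holds

Check (r -> (<>[1,1] (p & r))) at every j in [2,3]:
  j=2: antecedent false → ✓
  j=3: antecedent false → ✓
All positions satisfy it → formula holds.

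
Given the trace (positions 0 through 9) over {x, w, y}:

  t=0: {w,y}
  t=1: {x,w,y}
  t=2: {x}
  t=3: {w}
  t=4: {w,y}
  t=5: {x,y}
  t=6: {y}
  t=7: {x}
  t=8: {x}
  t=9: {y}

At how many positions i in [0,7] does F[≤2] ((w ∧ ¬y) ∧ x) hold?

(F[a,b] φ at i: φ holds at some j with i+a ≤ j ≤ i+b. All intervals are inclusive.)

Evaluate at each i in [0,7]:
  i=0: ✗ (none in [0,2])
  i=1: ✗ (none in [1,3])
  i=2: ✗ (none in [2,4])
  i=3: ✗ (none in [3,5])
  i=4: ✗ (none in [4,6])
  i=5: ✗ (none in [5,7])
  i=6: ✗ (none in [6,8])
  i=7: ✗ (none in [7,9])
Positions where it holds: {} → 0.

0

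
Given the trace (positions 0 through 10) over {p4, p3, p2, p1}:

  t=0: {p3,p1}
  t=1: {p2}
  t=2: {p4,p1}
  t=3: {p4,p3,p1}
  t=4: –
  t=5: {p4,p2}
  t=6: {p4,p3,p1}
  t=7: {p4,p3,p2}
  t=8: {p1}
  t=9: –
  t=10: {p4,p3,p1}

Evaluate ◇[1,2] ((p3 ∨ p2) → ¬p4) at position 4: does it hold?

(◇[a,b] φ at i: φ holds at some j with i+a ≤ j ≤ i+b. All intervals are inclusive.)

Does not hold

Check ((p3 ∨ p2) → ¬p4) at each j in [5,6]:
  j=5: false
  j=6: false
No position in the window satisfies it → formula fails.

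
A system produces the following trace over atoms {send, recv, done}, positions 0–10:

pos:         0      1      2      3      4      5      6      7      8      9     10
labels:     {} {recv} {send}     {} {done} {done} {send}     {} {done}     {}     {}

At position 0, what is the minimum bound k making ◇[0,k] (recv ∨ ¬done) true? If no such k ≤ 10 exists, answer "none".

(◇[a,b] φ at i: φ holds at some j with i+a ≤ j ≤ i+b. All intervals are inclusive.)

Scan j = 0,1,… for (recv ∨ ¬done):
  j=0: holds
First hit at j=0, so smallest k = 0-0 = 0.

0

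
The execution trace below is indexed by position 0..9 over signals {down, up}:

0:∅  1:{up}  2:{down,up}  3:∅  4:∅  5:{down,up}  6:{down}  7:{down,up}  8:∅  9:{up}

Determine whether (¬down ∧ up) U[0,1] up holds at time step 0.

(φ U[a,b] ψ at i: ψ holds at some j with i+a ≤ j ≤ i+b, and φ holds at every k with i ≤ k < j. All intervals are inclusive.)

No

Need some j in [0,1] with up, and (¬down ∧ up) at every k in [0,j-1].
  j=0: up false.
  j=1: up holds, but (¬down ∧ up) fails at k=0 → not this j.
No j in the window works → until fails.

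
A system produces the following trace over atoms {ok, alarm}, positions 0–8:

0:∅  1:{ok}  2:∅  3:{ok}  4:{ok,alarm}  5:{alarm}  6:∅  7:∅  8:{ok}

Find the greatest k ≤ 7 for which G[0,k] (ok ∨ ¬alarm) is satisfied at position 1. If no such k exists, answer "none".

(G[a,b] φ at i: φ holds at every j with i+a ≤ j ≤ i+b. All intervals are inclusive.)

3

(ok ∨ ¬alarm) must hold from j=1 onward; find where it first fails.
  j=1: holds
  j=2: holds
  j=3: holds
  j=4: holds
  j=5: fails
Holds on [1,4], so largest k = 3.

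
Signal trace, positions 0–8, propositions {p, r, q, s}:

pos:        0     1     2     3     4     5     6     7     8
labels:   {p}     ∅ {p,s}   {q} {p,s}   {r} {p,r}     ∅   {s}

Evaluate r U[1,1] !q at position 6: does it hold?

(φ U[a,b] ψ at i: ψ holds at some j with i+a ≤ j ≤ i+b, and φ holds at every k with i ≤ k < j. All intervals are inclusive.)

Need some j in [7,7] with !q, and r at every k in [6,j-1].
  j=7: !q holds; r holds at every k in [6,6] → satisfied.

Yes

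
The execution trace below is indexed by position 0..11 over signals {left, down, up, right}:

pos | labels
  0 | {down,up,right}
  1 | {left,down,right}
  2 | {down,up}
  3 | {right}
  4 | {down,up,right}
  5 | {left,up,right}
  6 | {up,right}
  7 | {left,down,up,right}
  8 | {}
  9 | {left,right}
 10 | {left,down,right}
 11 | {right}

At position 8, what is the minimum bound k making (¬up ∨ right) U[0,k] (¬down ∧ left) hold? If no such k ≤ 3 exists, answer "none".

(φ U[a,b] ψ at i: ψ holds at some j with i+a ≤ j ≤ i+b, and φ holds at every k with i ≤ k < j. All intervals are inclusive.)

Need earliest j ≥ 8 with (¬down ∧ left), and (¬up ∨ right) at every k in [8,j-1].
  j=8: rhs fails.
  j=9: rhs holds; lhs holds on [8,8]. k = 1.

1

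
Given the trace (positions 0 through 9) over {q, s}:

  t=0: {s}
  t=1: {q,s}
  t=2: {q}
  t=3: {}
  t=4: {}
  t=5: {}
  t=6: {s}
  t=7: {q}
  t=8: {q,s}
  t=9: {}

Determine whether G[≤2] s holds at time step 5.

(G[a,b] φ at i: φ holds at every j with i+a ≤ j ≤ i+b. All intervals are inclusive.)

Check s at every j in [5,7]:
  j=5: false
  j=6: true
  j=7: false
Fails at j=5 → formula fails.

Does not hold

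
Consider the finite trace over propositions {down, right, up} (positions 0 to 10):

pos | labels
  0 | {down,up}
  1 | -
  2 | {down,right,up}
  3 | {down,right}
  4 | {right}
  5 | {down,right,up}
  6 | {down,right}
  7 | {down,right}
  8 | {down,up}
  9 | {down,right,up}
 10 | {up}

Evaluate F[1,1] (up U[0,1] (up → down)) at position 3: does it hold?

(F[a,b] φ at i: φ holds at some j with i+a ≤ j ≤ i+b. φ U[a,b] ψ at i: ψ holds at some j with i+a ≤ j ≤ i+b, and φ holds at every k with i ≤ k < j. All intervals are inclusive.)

Holds

Check (up U[0,1] (up → down)) at each j in [4,4]:
  j=4: holds
Found at j=4 → formula holds.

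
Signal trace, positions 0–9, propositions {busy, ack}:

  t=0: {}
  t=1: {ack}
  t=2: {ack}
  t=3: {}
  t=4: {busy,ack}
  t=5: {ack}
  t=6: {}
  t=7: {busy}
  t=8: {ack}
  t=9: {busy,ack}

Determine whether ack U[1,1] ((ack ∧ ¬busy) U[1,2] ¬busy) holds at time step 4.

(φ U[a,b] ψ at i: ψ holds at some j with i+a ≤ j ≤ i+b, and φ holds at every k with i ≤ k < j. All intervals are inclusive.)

Need some j in [5,5] with ((ack ∧ ¬busy) U[1,2] ¬busy), and ack at every k in [4,j-1].
  j=5: ((ack ∧ ¬busy) U[1,2] ¬busy) holds; ack holds at every k in [4,4] → satisfied.

Holds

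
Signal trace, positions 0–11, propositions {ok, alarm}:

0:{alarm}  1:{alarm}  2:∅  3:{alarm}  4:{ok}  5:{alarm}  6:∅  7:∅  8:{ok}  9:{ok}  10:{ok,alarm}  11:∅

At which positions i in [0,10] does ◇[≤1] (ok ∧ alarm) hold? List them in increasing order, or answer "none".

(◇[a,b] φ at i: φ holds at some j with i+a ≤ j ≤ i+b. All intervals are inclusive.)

9, 10

Evaluate at each i in [0,10]:
  i=0: ✗ (none in [0,1])
  i=1: ✗ (none in [1,2])
  i=2: ✗ (none in [2,3])
  i=3: ✗ (none in [3,4])
  i=4: ✗ (none in [4,5])
  i=5: ✗ (none in [5,6])
  i=6: ✗ (none in [6,7])
  i=7: ✗ (none in [7,8])
  i=8: ✗ (none in [8,9])
  i=9: ✓ (witness j=10)
  i=10: ✓ (witness j=10)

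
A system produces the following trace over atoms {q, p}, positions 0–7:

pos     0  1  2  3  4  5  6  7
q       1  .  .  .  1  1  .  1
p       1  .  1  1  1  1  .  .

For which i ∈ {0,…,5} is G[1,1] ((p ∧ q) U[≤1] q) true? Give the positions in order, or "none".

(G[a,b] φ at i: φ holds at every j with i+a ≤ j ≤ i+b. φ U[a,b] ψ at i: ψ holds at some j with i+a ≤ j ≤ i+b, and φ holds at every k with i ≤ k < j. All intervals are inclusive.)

Evaluate at each i in [0,5]:
  i=0: ✗ (fails at j=1)
  i=1: ✗ (fails at j=2)
  i=2: ✗ (fails at j=3)
  i=3: ✓ (all of [4,4])
  i=4: ✓ (all of [5,5])
  i=5: ✗ (fails at j=6)

3, 4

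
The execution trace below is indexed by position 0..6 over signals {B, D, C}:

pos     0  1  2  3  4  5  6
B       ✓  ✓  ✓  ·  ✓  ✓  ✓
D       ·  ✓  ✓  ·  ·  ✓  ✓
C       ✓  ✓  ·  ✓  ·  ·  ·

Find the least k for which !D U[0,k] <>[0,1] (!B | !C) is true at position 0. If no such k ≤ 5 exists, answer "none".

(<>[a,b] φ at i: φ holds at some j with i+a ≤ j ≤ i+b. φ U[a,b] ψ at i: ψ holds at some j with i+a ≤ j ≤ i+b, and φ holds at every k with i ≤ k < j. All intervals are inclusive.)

1

Need earliest j ≥ 0 with <>[0,1] (!B | !C), and !D at every k in [0,j-1].
  j=0: rhs fails.
  j=1: rhs holds; lhs holds on [0,0]. k = 1.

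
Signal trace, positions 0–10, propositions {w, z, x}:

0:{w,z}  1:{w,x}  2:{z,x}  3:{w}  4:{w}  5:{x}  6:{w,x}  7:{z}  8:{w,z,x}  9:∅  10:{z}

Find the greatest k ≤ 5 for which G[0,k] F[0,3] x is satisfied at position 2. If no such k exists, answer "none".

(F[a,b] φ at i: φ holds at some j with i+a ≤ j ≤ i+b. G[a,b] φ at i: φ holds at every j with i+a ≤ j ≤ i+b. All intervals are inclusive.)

5

F[0,3] x must hold from j=2 onward; find where it first fails.
  j=2: holds
  j=3: holds
  j=4: holds
  j=5: holds
  j=6: holds
  j=7: holds
Holds through j=7; largest k = 5.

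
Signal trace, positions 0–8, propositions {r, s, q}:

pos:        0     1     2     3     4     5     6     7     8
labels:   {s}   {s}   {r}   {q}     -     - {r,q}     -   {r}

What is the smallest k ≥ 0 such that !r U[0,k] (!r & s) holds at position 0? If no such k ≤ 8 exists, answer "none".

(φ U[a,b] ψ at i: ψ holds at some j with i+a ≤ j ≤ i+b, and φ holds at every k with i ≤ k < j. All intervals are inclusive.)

0

Need earliest j ≥ 0 with (!r & s), and !r at every k in [0,j-1].
  j=0: rhs holds (empty prefix). k = 0.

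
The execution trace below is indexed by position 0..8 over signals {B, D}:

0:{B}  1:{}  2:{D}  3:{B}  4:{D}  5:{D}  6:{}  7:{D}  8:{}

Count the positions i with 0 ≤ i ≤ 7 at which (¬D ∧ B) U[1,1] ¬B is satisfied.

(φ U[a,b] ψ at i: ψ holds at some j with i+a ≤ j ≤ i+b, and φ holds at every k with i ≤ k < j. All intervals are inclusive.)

2

Evaluate at each i in [0,7]:
  i=0: ✓ (rhs at j=1; lhs holds on [0,0])
  i=1: ✗ (lhs fails at k=1 before rhs at j=2)
  i=2: ✗ (no rhs in [3,3])
  i=3: ✓ (rhs at j=4; lhs holds on [3,3])
  i=4: ✗ (lhs fails at k=4 before rhs at j=5)
  i=5: ✗ (lhs fails at k=5 before rhs at j=6)
  i=6: ✗ (lhs fails at k=6 before rhs at j=7)
  i=7: ✗ (lhs fails at k=7 before rhs at j=8)
Positions where it holds: {0, 3} → 2.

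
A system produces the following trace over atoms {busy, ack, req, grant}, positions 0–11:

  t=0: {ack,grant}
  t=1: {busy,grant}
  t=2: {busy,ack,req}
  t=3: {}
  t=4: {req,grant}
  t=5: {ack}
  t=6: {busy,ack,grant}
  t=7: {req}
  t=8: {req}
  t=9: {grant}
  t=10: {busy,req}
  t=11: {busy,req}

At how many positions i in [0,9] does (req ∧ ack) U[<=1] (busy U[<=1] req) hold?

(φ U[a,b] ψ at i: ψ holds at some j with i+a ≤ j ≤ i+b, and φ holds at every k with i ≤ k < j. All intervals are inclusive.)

Evaluate at each i in [0,9]:
  i=0: ✗ (lhs fails at k=0 before rhs at j=1)
  i=1: ✓ (rhs at j=1)
  i=2: ✓ (rhs at j=2)
  i=3: ✗ (lhs fails at k=3 before rhs at j=4)
  i=4: ✓ (rhs at j=4)
  i=5: ✗ (lhs fails at k=5 before rhs at j=6)
  i=6: ✓ (rhs at j=6)
  i=7: ✓ (rhs at j=7)
  i=8: ✓ (rhs at j=8)
  i=9: ✗ (lhs fails at k=9 before rhs at j=10)
Positions where it holds: {1, 2, 4, 6, 7, 8} → 6.

6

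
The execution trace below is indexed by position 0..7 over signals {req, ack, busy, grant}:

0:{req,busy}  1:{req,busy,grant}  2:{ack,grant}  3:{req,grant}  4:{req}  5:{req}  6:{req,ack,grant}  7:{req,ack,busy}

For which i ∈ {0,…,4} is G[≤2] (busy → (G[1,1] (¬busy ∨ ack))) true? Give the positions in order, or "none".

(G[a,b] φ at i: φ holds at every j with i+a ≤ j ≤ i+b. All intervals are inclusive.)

1, 2, 3, 4

Evaluate at each i in [0,4]:
  i=0: ✗ (fails at j=0)
  i=1: ✓ (all of [1,3])
  i=2: ✓ (all of [2,4])
  i=3: ✓ (all of [3,5])
  i=4: ✓ (all of [4,6])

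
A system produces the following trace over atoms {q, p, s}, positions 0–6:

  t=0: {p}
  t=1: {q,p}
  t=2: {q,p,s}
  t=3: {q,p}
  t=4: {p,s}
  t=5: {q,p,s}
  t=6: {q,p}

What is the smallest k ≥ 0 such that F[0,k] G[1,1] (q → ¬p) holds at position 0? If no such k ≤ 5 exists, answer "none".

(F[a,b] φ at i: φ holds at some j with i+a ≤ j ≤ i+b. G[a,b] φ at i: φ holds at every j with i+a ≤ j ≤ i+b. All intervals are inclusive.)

Scan j = 0,1,… for G[1,1] (q → ¬p):
  j=0: fails
  j=1: fails
  j=2: fails
  j=3: holds
First hit at j=3, so smallest k = 3-0 = 3.

3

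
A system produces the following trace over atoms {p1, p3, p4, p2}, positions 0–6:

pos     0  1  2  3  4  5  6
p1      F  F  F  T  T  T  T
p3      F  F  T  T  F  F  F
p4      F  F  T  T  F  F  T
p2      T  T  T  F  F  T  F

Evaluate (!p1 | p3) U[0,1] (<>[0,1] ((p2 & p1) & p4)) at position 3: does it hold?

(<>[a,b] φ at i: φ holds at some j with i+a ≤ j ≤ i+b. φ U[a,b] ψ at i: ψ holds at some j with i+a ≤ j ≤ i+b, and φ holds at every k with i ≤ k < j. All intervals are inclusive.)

Need some j in [3,4] with <>[0,1] ((p2 & p1) & p4), and (!p1 | p3) at every k in [3,j-1].
  j=3: <>[0,1] ((p2 & p1) & p4) — fails (none in [3,4]).
  j=4: <>[0,1] ((p2 & p1) & p4) — fails (none in [4,5]).
No j in the window works → until fails.

Does not hold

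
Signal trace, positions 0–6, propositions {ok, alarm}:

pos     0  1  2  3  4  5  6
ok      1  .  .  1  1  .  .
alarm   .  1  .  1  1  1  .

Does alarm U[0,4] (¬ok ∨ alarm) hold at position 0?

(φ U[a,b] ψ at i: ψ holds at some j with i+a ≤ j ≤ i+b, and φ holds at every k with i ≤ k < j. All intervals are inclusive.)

No

Need some j in [0,4] with (¬ok ∨ alarm), and alarm at every k in [0,j-1].
  j=0: (¬ok ∨ alarm) false.
  j=1: (¬ok ∨ alarm) holds, but alarm fails at k=0 → not this j.
  j=2: (¬ok ∨ alarm) holds, but alarm fails at k=0 → not this j.
  j=3: (¬ok ∨ alarm) holds, but alarm fails at k=0 → not this j.
  j=4: (¬ok ∨ alarm) holds, but alarm fails at k=0 → not this j.
No j in the window works → until fails.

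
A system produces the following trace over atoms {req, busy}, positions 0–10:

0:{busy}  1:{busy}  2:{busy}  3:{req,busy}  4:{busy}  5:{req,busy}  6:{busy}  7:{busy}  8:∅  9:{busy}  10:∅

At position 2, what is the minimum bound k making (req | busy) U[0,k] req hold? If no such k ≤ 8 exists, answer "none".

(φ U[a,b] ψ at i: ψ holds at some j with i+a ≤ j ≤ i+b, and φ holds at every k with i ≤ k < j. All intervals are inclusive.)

Need earliest j ≥ 2 with req, and (req | busy) at every k in [2,j-1].
  j=2: rhs fails.
  j=3: rhs holds; lhs holds on [2,2]. k = 1.

1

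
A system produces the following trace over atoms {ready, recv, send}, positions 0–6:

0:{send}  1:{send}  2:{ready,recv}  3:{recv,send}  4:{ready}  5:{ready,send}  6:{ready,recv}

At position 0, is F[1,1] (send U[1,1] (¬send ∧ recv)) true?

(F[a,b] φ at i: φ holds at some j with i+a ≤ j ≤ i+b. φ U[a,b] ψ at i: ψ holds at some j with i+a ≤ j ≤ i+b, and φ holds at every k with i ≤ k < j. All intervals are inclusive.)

True

Check (send U[1,1] (¬send ∧ recv)) at each j in [1,1]:
  j=1: holds
Found at j=1 → formula holds.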